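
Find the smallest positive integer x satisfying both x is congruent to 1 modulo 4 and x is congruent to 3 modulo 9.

21

x ≡ 1 (mod 4) gives x ∈ {1, 5, 9, 13, 17, 21}.
The first of these with x mod 9 = 3 is 21.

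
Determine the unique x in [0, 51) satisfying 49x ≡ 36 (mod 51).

33

49⁻¹ ≡ 25 (mod 51) because 49·25 = 1225 = 24·51 + 1.
So x ≡ 25·36 = 900 ≡ 33 (mod 51).
Check: 49·33 = 1617 = 31·51 + 36.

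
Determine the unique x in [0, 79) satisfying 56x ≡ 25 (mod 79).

The inverse of 56 mod 79 is 24 (since 56·24 = 1344 ≡ 1).
So x ≡ 24·25 = 600 ≡ 47 (mod 79).
Check: 56·47 = 2632 = 33·79 + 25.

47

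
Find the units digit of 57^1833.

The units digit of 57^n cycles with period 4: 7, 9, 3, 1, …
1833 mod 4 = 1, so the last digit matches 7^1 = 7.

7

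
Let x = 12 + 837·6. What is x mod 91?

29

837·6 = 5022.
5022 − 55·91 = 17, so 5022 ≡ 17 (mod 91).
(12 + 17) mod 91 = 29.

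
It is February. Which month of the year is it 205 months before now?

January

205 mod 12 = 1 (since 17·12 = 204).
February − 1 month → January.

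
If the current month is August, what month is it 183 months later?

November

183 − 15·12 = 3, so 183 ≡ 3 (mod 12).
August + 3 months → November.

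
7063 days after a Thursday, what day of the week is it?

Thursday

Dividing 7063 by 7 gives quotient 1009 and remainder 0.
Thursday + 0 days → Thursday.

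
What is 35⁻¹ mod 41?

41 = 1·35 + 6
35 = 5·6 + 5
6 = 1·5 + 1
5 = 5·1 + 0
Back-substituting gives 35·34 ≡ 1 (mod 41).

34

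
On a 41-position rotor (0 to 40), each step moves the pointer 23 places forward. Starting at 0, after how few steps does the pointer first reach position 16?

31

The inverse of 23 mod 41 is 25 (since 23·25 = 575 ≡ 1).
Multiplying both sides by 25: x ≡ 25·16 = 400 ≡ 31 (mod 41).
Check: 23·31 = 713 = 17·41 + 16.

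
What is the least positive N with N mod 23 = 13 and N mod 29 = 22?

x ≡ 13 (mod 23) gives x ∈ {13, 36, 59, 82, 105, 128, 151, 174, …}.
The first of these with x mod 29 = 22 is 312.

312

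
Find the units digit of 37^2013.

The units digit of 37^n cycles with period 4: 7, 9, 3, 1, …
2013 mod 4 = 1, so the last digit matches 7^1 = 7.

7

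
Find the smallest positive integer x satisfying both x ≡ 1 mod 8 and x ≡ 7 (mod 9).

25

x ≡ 1 (mod 8) gives x ∈ {1, 9, 17, 25}.
The first of these with x mod 9 = 7 is 25.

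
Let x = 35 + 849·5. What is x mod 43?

23

849·5 = 4245.
4245 = 98·43 + 31, so 4245 mod 43 = 31.
(35 + 31) mod 43 = 23.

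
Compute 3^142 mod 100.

Square-and-reduce mod 100: 3^1≡3, 3^2≡9, 3^4≡81, 3^8≡61, 3^16≡21, 3^32≡41, 3^64≡81, 3^128≡61.
142 = 2 + 4 + 8 + 128, so 3^142 ≡ 9·81·61·61 ≡ 9 (mod 100).

9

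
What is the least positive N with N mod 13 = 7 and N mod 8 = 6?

46

Since 8·5 ≡ 1 (mod 13), take x = 6 + 8·((7−6)·5 mod 13) = 6 + 8·5 = 46.
Check: 46 mod 13 = 7, 46 mod 8 = 6.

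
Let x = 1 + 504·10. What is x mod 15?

1

504·10 = 5040.
5040 mod 15 = 0 (since 336·15 = 5040).
(1 + 0) mod 15 = 1.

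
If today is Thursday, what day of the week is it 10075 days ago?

Tuesday

10075 mod 7 = 2 (since 1439·7 = 10073).
Thursday − 2 days → Tuesday.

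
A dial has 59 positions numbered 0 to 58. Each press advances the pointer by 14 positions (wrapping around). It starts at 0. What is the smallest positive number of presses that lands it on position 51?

50

14⁻¹ ≡ 38 (mod 59) because 14·38 = 532 = 9·59 + 1.
So x ≡ 38·51 = 1938 ≡ 50 (mod 59).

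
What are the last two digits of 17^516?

81

Successive squares of 17 mod 100: 17^1≡17, 17^2≡89, 17^4≡21, 17^8≡41, 17^16≡81, 17^32≡61, 17^64≡21, 17^128≡41, 17^256≡81, 17^512≡61.
Since 516 = 4 + 512 in binary, 17^516 ≡ 21·61 ≡ 81 (mod 100).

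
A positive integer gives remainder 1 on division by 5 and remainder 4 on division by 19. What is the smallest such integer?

61

x ≡ 1 (mod 5) gives x ∈ {1, 6, 11, 16, 21, 26, 31, 36, …}.
The first of these with x mod 19 = 4 is 61.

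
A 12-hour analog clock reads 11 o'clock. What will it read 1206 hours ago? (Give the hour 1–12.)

1206 − 100·12 = 6, so 1206 ≡ 6 (mod 12).
11 − 6 → 5 on a 12-hour dial.

5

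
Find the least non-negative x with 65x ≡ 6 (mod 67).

64

65⁻¹ ≡ 33 (mod 67) because 65·33 = 2145 = 32·67 + 1.
So x ≡ 33·6 = 198 ≡ 64 (mod 67).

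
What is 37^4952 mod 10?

Powers of 7 mod 10 repeat with period 4: 7, 9, 3, 1.
4952 leaves remainder 0 on division by 4, so 37^4952 ends in 1.

1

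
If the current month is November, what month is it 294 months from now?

May

294 = 24·12 + 6, so 294 mod 12 = 6.
November + 6 months → May.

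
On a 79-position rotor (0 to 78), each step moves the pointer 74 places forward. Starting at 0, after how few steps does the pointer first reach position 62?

35

74⁻¹ ≡ 63 (mod 79) because 74·63 = 4662 = 59·79 + 1.
So x ≡ 63·62 = 3906 ≡ 35 (mod 79).
Check: 74·35 = 2590 = 32·79 + 62.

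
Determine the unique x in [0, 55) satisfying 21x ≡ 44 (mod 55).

21⁻¹ ≡ 21 (mod 55) because 21·21 = 441 = 8·55 + 1.
So x ≡ 21·44 = 924 ≡ 44 (mod 55).

44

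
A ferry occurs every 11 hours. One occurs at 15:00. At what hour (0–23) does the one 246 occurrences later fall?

246·11 = 2706.
2706 = 112·24 + 18, so 2706 mod 24 = 18.
(15 + 18) mod 24 = 9.

9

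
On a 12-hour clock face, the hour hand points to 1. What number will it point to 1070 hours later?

1070 − 89·12 = 2, so 1070 ≡ 2 (mod 12).
1 + 2 → 3 on a 12-hour dial.

3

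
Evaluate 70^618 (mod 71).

Square-and-reduce mod 71: 70^1≡70, 70^2≡1, 70^4≡1, 70^8≡1, 70^16≡1, 70^32≡1, 70^64≡1, 70^128≡1, 70^256≡1, 70^512≡1.
618 = 2 + 8 + 32 + 64 + 512, so 70^618 ≡ 1·1·1·1·1 ≡ 1 (mod 71).

1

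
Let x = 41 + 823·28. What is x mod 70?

55

823·28 = 23044.
23044 = 329·70 + 14, so 23044 mod 70 = 14.
(41 + 14) mod 70 = 55.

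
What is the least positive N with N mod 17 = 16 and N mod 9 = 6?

33

x ≡ 6 (mod 9) gives x ∈ {6, 15, 24, 33}.
The first of these with x mod 17 = 16 is 33.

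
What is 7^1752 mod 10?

The units digit of 7^n cycles with period 4: 7, 9, 3, 1, …
1752 leaves remainder 0 on division by 4, so 7^1752 ends in 1.

1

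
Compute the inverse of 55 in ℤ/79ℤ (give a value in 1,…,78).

23

55·23 = 1265 = 16·79 + 1, so 55⁻¹ ≡ 23 (mod 79).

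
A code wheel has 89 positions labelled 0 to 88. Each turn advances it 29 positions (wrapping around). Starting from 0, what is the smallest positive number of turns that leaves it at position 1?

43

29·43 = 1247 = 14·89 + 1, so 29⁻¹ ≡ 43 (mod 89).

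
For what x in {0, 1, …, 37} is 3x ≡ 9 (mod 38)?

3⁻¹ ≡ 13 (mod 38) because 3·13 = 39 = 1·38 + 1.
So x ≡ 13·9 = 117 ≡ 3 (mod 38).
Check: 3·3 = 9 = 0·38 + 9.

3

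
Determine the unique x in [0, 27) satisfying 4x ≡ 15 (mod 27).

4⁻¹ ≡ 7 (mod 27) because 4·7 = 28 = 1·27 + 1.
So x ≡ 7·15 = 105 ≡ 24 (mod 27).
Check: 4·24 = 96 = 3·27 + 15.

24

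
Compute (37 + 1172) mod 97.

45

1172 mod 97 = 8 (since 12·97 = 1164).
(37 + 8) mod 97 = 45.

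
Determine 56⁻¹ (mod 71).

52

71 = 1·56 + 15
56 = 3·15 + 11
15 = 1·11 + 4
11 = 2·4 + 3
4 = 1·3 + 1
3 = 3·1 + 0
Back-substituting gives 56·52 ≡ 1 (mod 71).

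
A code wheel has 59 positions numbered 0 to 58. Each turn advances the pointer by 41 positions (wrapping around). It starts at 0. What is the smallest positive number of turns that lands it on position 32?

31

41⁻¹ ≡ 36 (mod 59) because 41·36 = 1476 = 25·59 + 1.
Multiplying both sides by 36: x ≡ 36·32 = 1152 ≡ 31 (mod 59).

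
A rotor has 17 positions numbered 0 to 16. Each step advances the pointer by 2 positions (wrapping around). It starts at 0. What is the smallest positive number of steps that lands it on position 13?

2⁻¹ ≡ 9 (mod 17) because 2·9 = 18 = 1·17 + 1.
Multiplying both sides by 9: x ≡ 9·13 = 117 ≡ 15 (mod 17).
Check: 2·15 = 30 = 1·17 + 13.

15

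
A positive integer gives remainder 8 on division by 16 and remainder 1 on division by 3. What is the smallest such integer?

40

x ≡ 1 (mod 3) gives x ∈ {1, 4, 7, 10, 13, 16, 19, 22, …}.
The first of these with x mod 16 = 8 is 40.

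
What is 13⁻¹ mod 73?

73 = 5·13 + 8
13 = 1·8 + 5
8 = 1·5 + 3
5 = 1·3 + 2
3 = 1·2 + 1
2 = 2·1 + 0
Back-substituting gives 13·45 ≡ 1 (mod 73).

45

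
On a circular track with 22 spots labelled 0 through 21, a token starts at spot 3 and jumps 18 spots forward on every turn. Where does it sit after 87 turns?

7

87·18 = 1566.
1566 − 71·22 = 4, so 1566 ≡ 4 (mod 22).
(3 + 4) mod 22 = 7.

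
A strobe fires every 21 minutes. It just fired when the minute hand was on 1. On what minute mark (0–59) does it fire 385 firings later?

385·21 = 8085.
8085 = 134·60 + 45, so 8085 mod 60 = 45.
(1 + 45) mod 60 = 46.

46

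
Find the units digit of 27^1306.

The units digit of 27^n cycles with period 4: 7, 9, 3, 1, …
1306 leaves remainder 2 on division by 4, so 27^1306 ends in 9.

9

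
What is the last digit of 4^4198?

Powers of 4 mod 10 repeat with period 2: 4, 6.
4198 mod 2 = 0, so the last digit matches 4^2 = 6.

6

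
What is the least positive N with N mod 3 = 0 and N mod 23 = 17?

63

x ≡ 0 (mod 3) gives x ∈ {0, 3, 6, 9, 12, 15, 18, 21, …}.
The first of these with x mod 23 = 17 is 63.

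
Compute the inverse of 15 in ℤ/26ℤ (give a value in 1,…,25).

15·7 = 105 = 4·26 + 1, so 15⁻¹ ≡ 7 (mod 26).

7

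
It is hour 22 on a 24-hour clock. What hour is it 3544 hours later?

14

3544 − 147·24 = 16, so 3544 ≡ 16 (mod 24).
(22 + 16) mod 24 = 14.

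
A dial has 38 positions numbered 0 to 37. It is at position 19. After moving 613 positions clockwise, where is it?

24

613 − 16·38 = 5, so 613 ≡ 5 (mod 38).
(19 + 5) mod 38 = 24.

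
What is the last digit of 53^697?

3

The units digit of 53^n cycles with period 4: 3, 9, 7, 1, …
697 leaves remainder 1 on division by 4, so 53^697 ends in 3.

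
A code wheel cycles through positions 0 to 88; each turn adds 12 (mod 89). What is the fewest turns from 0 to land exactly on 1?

52

89 = 7·12 + 5
12 = 2·5 + 2
5 = 2·2 + 1
2 = 2·1 + 0
Back-substituting gives 12·52 ≡ 1 (mod 89).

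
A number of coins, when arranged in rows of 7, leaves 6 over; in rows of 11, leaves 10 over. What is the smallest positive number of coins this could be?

x ≡ 6 (mod 7) gives x ∈ {6, 13, 20, 27, 34, 41, 48, 55, …}.
The first of these with x mod 11 = 10 is 76.

76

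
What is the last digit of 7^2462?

9

The units digit of 7^n cycles with period 4: 7, 9, 3, 1, …
2462 mod 4 = 2, so the last digit matches 7^2 = 9.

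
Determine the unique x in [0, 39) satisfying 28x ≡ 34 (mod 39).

28⁻¹ ≡ 7 (mod 39) because 28·7 = 196 = 5·39 + 1.
So x ≡ 7·34 = 238 ≡ 4 (mod 39).

4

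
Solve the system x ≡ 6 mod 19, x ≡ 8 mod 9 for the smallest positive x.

44

x ≡ 8 (mod 9) gives x ∈ {8, 17, 26, 35, 44}.
The first of these with x mod 19 = 6 is 44.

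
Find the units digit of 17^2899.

Last digits of 7^n: 7, 9, 3, 1 (period 4).
2899 mod 4 = 3, so the last digit matches 7^3 = 3.

3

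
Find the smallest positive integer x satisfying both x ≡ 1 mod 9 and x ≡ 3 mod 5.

28

Since 5·2 ≡ 1 (mod 9), take x = 3 + 5·((1−3)·2 mod 9) = 3 + 5·5 = 28.
Check: 28 mod 9 = 1, 28 mod 5 = 3.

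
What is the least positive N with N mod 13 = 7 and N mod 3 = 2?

20

x ≡ 2 (mod 3) gives x ∈ {2, 5, 8, 11, 14, 17, 20}.
The first of these with x mod 13 = 7 is 20.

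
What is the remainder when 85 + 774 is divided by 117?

Dividing 774 by 117 gives quotient 6 and remainder 72.
(85 + 72) mod 117 = 40.

40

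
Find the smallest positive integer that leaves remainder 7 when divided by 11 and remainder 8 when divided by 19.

x ≡ 7 (mod 11) gives x ∈ {7, 18, 29, 40, 51, 62, 73, 84}.
The first of these with x mod 19 = 8 is 84.

84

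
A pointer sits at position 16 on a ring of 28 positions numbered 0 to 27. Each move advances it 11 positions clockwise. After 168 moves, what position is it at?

168·11 = 1848.
1848 = 66·28 + 0, so 1848 mod 28 = 0.
(16 + 0) mod 28 = 16.

16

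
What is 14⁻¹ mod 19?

14·15 = 210 = 11·19 + 1, so 14⁻¹ ≡ 15 (mod 19).

15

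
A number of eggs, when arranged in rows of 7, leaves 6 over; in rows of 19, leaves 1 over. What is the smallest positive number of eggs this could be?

Since 19·3 ≡ 1 (mod 7), take x = 1 + 19·((6−1)·3 mod 7) = 1 + 19·1 = 20.
Check: 20 mod 7 = 6, 20 mod 19 = 1.

20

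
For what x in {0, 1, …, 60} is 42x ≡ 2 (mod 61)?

42⁻¹ ≡ 16 (mod 61) because 42·16 = 672 = 11·61 + 1.
So x ≡ 16·2 = 32 ≡ 32 (mod 61).

32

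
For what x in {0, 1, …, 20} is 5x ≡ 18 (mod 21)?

The inverse of 5 mod 21 is 17 (since 5·17 = 85 ≡ 1).
So x ≡ 17·18 = 306 ≡ 12 (mod 21).
Check: 5·12 = 60 = 2·21 + 18.

12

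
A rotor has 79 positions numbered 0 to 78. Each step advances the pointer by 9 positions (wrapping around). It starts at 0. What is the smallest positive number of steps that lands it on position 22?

The inverse of 9 mod 79 is 44 (since 9·44 = 396 ≡ 1).
So x ≡ 44·22 = 968 ≡ 20 (mod 79).

20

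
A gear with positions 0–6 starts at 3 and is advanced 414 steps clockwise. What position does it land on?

4

414 − 59·7 = 1, so 414 ≡ 1 (mod 7).
(3 + 1) mod 7 = 4.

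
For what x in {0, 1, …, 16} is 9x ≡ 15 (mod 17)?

13

9⁻¹ ≡ 2 (mod 17) because 9·2 = 18 = 1·17 + 1.
So x ≡ 2·15 = 30 ≡ 13 (mod 17).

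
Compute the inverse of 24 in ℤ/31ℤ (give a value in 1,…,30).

22

31 = 1·24 + 7
24 = 3·7 + 3
7 = 2·3 + 1
3 = 3·1 + 0
Back-substituting gives 24·22 ≡ 1 (mod 31).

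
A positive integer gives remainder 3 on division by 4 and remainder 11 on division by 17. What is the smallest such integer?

x ≡ 3 (mod 4) gives x ∈ {3, 7, 11}.
The first of these with x mod 17 = 11 is 11.

11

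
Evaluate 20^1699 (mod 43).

Square-and-reduce mod 43: 20^1≡20, 20^2≡13, 20^4≡40, 20^8≡9, 20^16≡38, 20^32≡25, 20^64≡23, 20^128≡13, 20^256≡40, 20^512≡9, 20^1024≡38.
1699 = 1 + 2 + 32 + 128 + 512 + 1024, so 20^1699 ≡ 20·13·25·13·9·38 ≡ 33 (mod 43).

33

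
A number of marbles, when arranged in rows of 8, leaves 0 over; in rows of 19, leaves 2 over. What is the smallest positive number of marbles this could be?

40

Since 19·3 ≡ 1 (mod 8), take x = 2 + 19·((0−2)·3 mod 8) = 2 + 19·2 = 40.
Check: 40 mod 8 = 0, 40 mod 19 = 2.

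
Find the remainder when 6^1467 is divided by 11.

8

By repeated squaring mod 11: 6^1≡6, 6^2≡3, 6^4≡9, 6^8≡4, 6^16≡5, 6^32≡3, 6^64≡9, 6^128≡4, 6^256≡5, 6^512≡3, 6^1024≡9.
Since 1467 = 1 + 2 + 8 + 16 + 32 + 128 + 256 + 1024 in binary, 6^1467 ≡ 6·3·4·5·3·4·5·9 ≡ 8 (mod 11).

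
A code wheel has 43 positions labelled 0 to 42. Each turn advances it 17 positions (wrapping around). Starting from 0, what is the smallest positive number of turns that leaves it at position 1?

38

17·38 = 646 = 15·43 + 1, so 17⁻¹ ≡ 38 (mod 43).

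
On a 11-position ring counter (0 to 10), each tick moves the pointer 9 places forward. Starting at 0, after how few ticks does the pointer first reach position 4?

9⁻¹ ≡ 5 (mod 11) because 9·5 = 45 = 4·11 + 1.
So x ≡ 5·4 = 20 ≡ 9 (mod 11).
Check: 9·9 = 81 = 7·11 + 4.

9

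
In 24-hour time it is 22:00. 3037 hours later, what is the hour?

3037 − 126·24 = 13, so 3037 ≡ 13 (mod 24).
(22 + 13) mod 24 = 11.

11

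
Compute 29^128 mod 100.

61

By repeated squaring mod 100: 29^1≡29, 29^2≡41, 29^4≡81, 29^8≡61, 29^16≡21, 29^32≡41, 29^64≡81, 29^128≡61.
128 = 128, so 29^128 ≡ 61 ≡ 61 (mod 100).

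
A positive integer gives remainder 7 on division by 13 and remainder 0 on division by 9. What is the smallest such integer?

72

x ≡ 0 (mod 9) gives x ∈ {0, 9, 18, 27, 36, 45, 54, 63, …}.
The first of these with x mod 13 = 7 is 72.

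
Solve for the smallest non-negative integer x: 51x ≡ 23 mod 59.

The inverse of 51 mod 59 is 22 (since 51·22 = 1122 ≡ 1).
Multiplying both sides by 22: x ≡ 22·23 = 506 ≡ 34 (mod 59).
Check: 51·34 = 1734 = 29·59 + 23.

34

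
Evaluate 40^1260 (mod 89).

By repeated squaring mod 89: 40^1≡40, 40^2≡87, 40^4≡4, 40^8≡16, 40^16≡78, 40^32≡32, 40^64≡45, 40^128≡67, 40^256≡39, 40^512≡8, 40^1024≡64.
1260 = 4 + 8 + 32 + 64 + 128 + 1024, so 40^1260 ≡ 4·16·32·45·67·64 ≡ 8 (mod 89).

8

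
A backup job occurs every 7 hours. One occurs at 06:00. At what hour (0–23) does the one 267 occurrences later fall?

267·7 = 1869.
1869 = 77·24 + 21, so 1869 mod 24 = 21.
(6 + 21) mod 24 = 3.

3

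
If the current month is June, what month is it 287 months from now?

287 mod 12 = 11 (since 23·12 = 276).
June + 11 months → May.

May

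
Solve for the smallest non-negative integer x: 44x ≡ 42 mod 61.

The inverse of 44 mod 61 is 43 (since 44·43 = 1892 ≡ 1).
Multiplying both sides by 43: x ≡ 43·42 = 1806 ≡ 37 (mod 61).

37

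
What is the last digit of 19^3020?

Last digits of 9^n: 9, 1 (period 2).
3020 leaves remainder 0 on division by 2, so 19^3020 ends in 1.

1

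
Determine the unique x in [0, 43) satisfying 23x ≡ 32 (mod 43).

7

23⁻¹ ≡ 15 (mod 43) because 23·15 = 345 = 8·43 + 1.
So x ≡ 15·32 = 480 ≡ 7 (mod 43).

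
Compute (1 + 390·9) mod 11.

2

390·9 = 3510.
3510 − 319·11 = 1, so 3510 ≡ 1 (mod 11).
(1 + 1) mod 11 = 2.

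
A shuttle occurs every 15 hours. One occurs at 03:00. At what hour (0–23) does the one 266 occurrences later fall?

266·15 = 3990.
3990 mod 24 = 6 (since 166·24 = 3984).
(3 + 6) mod 24 = 9.

9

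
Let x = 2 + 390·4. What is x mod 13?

2

390·4 = 1560.
1560 − 120·13 = 0, so 1560 ≡ 0 (mod 13).
(2 + 0) mod 13 = 2.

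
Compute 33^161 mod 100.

33

Square-and-reduce mod 100: 33^1≡33, 33^2≡89, 33^4≡21, 33^8≡41, 33^16≡81, 33^32≡61, 33^64≡21, 33^128≡41.
161 = 1 + 32 + 128, so 33^161 ≡ 33·61·41 ≡ 33 (mod 100).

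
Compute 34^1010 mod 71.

20

By repeated squaring mod 71: 34^1≡34, 34^2≡20, 34^4≡45, 34^8≡37, 34^16≡20, 34^32≡45, 34^64≡37, 34^128≡20, 34^256≡45, 34^512≡37.
1010 = 2 + 16 + 32 + 64 + 128 + 256 + 512, so 34^1010 ≡ 20·20·45·37·20·45·37 ≡ 20 (mod 71).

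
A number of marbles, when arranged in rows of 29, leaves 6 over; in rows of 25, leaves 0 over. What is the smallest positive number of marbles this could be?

325

Since 25·7 ≡ 1 (mod 29), take x = 0 + 25·((6−0)·7 mod 29) = 0 + 25·13 = 325.
Check: 325 mod 29 = 6, 325 mod 25 = 0.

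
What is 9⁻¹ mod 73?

9·65 = 585 = 8·73 + 1, so 9⁻¹ ≡ 65 (mod 73).

65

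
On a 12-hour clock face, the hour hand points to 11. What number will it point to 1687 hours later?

1687 = 140·12 + 7, so 1687 mod 12 = 7.
11 + 7 → 6 on a 12-hour dial.

6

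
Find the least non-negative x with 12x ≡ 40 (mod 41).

The inverse of 12 mod 41 is 24 (since 12·24 = 288 ≡ 1).
Multiplying both sides by 24: x ≡ 24·40 = 960 ≡ 17 (mod 41).

17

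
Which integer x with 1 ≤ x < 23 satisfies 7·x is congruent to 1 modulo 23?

10

7·10 = 70 = 3·23 + 1, so 7⁻¹ ≡ 10 (mod 23).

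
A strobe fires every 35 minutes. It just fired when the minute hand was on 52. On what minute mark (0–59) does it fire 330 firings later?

22

330·35 = 11550.
11550 − 192·60 = 30, so 11550 ≡ 30 (mod 60).
(52 + 30) mod 60 = 22.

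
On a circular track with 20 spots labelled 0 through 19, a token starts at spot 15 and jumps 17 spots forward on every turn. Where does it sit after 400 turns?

15

400·17 = 6800.
6800 mod 20 = 0 (since 340·20 = 6800).
(15 + 0) mod 20 = 15.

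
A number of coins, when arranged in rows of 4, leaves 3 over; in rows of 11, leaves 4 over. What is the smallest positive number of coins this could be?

Since 11·3 ≡ 1 (mod 4), take x = 4 + 11·((3−4)·3 mod 4) = 4 + 11·1 = 15.
Check: 15 mod 4 = 3, 15 mod 11 = 4.

15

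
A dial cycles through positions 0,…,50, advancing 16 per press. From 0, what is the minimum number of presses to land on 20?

14

The inverse of 16 mod 51 is 16 (since 16·16 = 256 ≡ 1).
So x ≡ 16·20 = 320 ≡ 14 (mod 51).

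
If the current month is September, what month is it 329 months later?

February

329 − 27·12 = 5, so 329 ≡ 5 (mod 12).
September + 5 months → February.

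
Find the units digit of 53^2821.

3

The units digit of 53^n cycles with period 4: 3, 9, 7, 1, …
2821 mod 4 = 1, so the last digit matches 3^1 = 3.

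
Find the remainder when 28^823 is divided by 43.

Square-and-reduce mod 43: 28^1≡28, 28^2≡10, 28^4≡14, 28^8≡24, 28^16≡17, 28^32≡31, 28^64≡15, 28^128≡10, 28^256≡14, 28^512≡24.
823 = 1 + 2 + 4 + 16 + 32 + 256 + 512, so 28^823 ≡ 28·10·14·17·31·14·24 ≡ 29 (mod 43).

29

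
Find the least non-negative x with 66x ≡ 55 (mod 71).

60

The inverse of 66 mod 71 is 14 (since 66·14 = 924 ≡ 1).
So x ≡ 14·55 = 770 ≡ 60 (mod 71).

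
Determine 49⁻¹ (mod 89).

49·20 = 980 = 11·89 + 1, so 49⁻¹ ≡ 20 (mod 89).

20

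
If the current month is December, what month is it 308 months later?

August

308 − 25·12 = 8, so 308 ≡ 8 (mod 12).
December + 8 months → August.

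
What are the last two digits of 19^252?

By repeated squaring mod 100: 19^1≡19, 19^2≡61, 19^4≡21, 19^8≡41, 19^16≡81, 19^32≡61, 19^64≡21, 19^128≡41.
Since 252 = 4 + 8 + 16 + 32 + 64 + 128 in binary, 19^252 ≡ 21·41·81·61·21·41 ≡ 61 (mod 100).

61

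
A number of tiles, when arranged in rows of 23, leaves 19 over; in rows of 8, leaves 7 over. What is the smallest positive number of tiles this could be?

111

x ≡ 7 (mod 8) gives x ∈ {7, 15, 23, 31, 39, 47, 55, 63, …}.
The first of these with x mod 23 = 19 is 111.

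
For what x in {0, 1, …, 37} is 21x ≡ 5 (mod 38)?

31

The inverse of 21 mod 38 is 29 (since 21·29 = 609 ≡ 1).
Multiplying both sides by 29: x ≡ 29·5 = 145 ≡ 31 (mod 38).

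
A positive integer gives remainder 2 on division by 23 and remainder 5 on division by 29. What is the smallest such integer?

Since 29·4 ≡ 1 (mod 23), take x = 5 + 29·((2−5)·4 mod 23) = 5 + 29·11 = 324.
Check: 324 mod 23 = 2, 324 mod 29 = 5.

324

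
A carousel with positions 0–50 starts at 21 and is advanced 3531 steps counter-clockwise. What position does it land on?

9

3531 mod 51 = 12 (since 69·51 = 3519).
(21 − 12) mod 51 = 9.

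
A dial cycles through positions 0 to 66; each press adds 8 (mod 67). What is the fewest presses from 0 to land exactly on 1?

8·42 = 336 = 5·67 + 1, so 8⁻¹ ≡ 42 (mod 67).

42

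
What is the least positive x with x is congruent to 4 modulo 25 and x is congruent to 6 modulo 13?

x ≡ 6 (mod 13) gives x ∈ {6, 19, 32, 45, 58, 71, 84, 97, …}.
The first of these with x mod 25 = 4 is 279.

279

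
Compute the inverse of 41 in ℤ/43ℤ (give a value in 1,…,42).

21

41·21 = 861 = 20·43 + 1, so 41⁻¹ ≡ 21 (mod 43).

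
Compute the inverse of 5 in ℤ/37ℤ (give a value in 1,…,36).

37 = 7·5 + 2
5 = 2·2 + 1
2 = 2·1 + 0
Back-substituting gives 5·15 ≡ 1 (mod 37).

15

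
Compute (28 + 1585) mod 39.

1585 mod 39 = 25 (since 40·39 = 1560).
(28 + 25) mod 39 = 14.

14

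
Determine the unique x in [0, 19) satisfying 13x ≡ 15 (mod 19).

13⁻¹ ≡ 3 (mod 19) because 13·3 = 39 = 2·19 + 1.
Multiplying both sides by 3: x ≡ 3·15 = 45 ≡ 7 (mod 19).
Check: 13·7 = 91 = 4·19 + 15.

7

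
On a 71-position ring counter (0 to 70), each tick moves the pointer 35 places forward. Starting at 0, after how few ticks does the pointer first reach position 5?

The inverse of 35 mod 71 is 69 (since 35·69 = 2415 ≡ 1).
So x ≡ 69·5 = 345 ≡ 61 (mod 71).
Check: 35·61 = 2135 = 30·71 + 5.

61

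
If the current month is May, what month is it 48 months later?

May

48 − 4·12 = 0, so 48 ≡ 0 (mod 12).
May + 0 months → May.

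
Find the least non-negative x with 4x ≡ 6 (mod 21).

12

4⁻¹ ≡ 16 (mod 21) because 4·16 = 64 = 3·21 + 1.
So x ≡ 16·6 = 96 ≡ 12 (mod 21).
Check: 4·12 = 48 = 2·21 + 6.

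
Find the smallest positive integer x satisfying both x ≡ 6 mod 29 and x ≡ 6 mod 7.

x ≡ 6 (mod 7) gives x ∈ {6}.
The first of these with x mod 29 = 6 is 6.

6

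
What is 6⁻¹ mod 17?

17 = 2·6 + 5
6 = 1·5 + 1
5 = 5·1 + 0
Back-substituting gives 6·3 ≡ 1 (mod 17).

3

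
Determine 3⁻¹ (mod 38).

13

38 = 12·3 + 2
3 = 1·2 + 1
2 = 2·1 + 0
Back-substituting gives 3·13 ≡ 1 (mod 38).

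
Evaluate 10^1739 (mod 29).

Successive squares of 10 mod 29: 10^1≡10, 10^2≡13, 10^4≡24, 10^8≡25, 10^16≡16, 10^32≡24, 10^64≡25, 10^128≡16, 10^256≡24, 10^512≡25, 10^1024≡16.
Since 1739 = 1 + 2 + 8 + 64 + 128 + 512 + 1024 in binary, 10^1739 ≡ 10·13·25·25·16·25·16 ≡ 14 (mod 29).

14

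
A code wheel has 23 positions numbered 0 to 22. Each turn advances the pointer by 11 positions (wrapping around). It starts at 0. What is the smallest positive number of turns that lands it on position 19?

11⁻¹ ≡ 21 (mod 23) because 11·21 = 231 = 10·23 + 1.
So x ≡ 21·19 = 399 ≡ 8 (mod 23).

8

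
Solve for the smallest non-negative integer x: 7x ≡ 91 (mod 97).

7⁻¹ ≡ 14 (mod 97) because 7·14 = 98 = 1·97 + 1.
Multiplying both sides by 14: x ≡ 14·91 = 1274 ≡ 13 (mod 97).
Check: 7·13 = 91 = 0·97 + 91.

13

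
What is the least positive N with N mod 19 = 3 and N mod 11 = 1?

155

x ≡ 1 (mod 11) gives x ∈ {1, 12, 23, 34, 45, 56, 67, 78, …}.
The first of these with x mod 19 = 3 is 155.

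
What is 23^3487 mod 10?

7

The units digit of 23^n cycles with period 4: 3, 9, 7, 1, …
3487 leaves remainder 3 on division by 4, so 23^3487 ends in 7.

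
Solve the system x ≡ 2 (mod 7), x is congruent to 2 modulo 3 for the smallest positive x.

Since 3·5 ≡ 1 (mod 7), take x = 2 + 3·((2−2)·5 mod 7) = 2 + 3·0 = 2.
Check: 2 mod 7 = 2, 2 mod 3 = 2.

2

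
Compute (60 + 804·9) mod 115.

51

804·9 = 7236.
7236 = 62·115 + 106, so 7236 mod 115 = 106.
(60 + 106) mod 115 = 51.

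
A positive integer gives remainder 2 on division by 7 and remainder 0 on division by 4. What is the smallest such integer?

16

Since 4·2 ≡ 1 (mod 7), take x = 0 + 4·((2−0)·2 mod 7) = 0 + 4·4 = 16.
Check: 16 mod 7 = 2, 16 mod 4 = 0.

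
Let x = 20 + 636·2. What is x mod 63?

636·2 = 1272.
1272 mod 63 = 12 (since 20·63 = 1260).
(20 + 12) mod 63 = 32.

32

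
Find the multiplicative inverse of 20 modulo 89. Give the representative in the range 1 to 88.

20·49 = 980 = 11·89 + 1, so 20⁻¹ ≡ 49 (mod 89).

49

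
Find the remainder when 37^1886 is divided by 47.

1

Successive squares of 37 mod 47: 37^1≡37, 37^2≡6, 37^4≡36, 37^8≡27, 37^16≡24, 37^32≡12, 37^64≡3, 37^128≡9, 37^256≡34, 37^512≡28, 37^1024≡32.
Since 1886 = 2 + 4 + 8 + 16 + 64 + 256 + 512 + 1024 in binary, 37^1886 ≡ 6·36·27·24·3·34·28·32 ≡ 1 (mod 47).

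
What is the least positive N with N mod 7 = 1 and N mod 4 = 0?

Since 4·2 ≡ 1 (mod 7), take x = 0 + 4·((1−0)·2 mod 7) = 0 + 4·2 = 8.
Check: 8 mod 7 = 1, 8 mod 4 = 0.

8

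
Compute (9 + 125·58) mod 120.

125·58 = 7250.
7250 = 60·120 + 50, so 7250 mod 120 = 50.
(9 + 50) mod 120 = 59.

59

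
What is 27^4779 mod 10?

3

Powers of 7 mod 10 repeat with period 4: 7, 9, 3, 1.
4779 mod 4 = 3, so the last digit matches 7^3 = 3.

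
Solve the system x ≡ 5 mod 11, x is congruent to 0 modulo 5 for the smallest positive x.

5

x ≡ 0 (mod 5) gives x ∈ {0, 5}.
The first of these with x mod 11 = 5 is 5.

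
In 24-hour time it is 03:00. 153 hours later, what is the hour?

Dividing 153 by 24 gives quotient 6 and remainder 9.
(3 + 9) mod 24 = 12.

12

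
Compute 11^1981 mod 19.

11

Successive squares of 11 mod 19: 11^1≡11, 11^2≡7, 11^4≡11, 11^8≡7, 11^16≡11, 11^32≡7, 11^64≡11, 11^128≡7, 11^256≡11, 11^512≡7, 11^1024≡11.
Since 1981 = 1 + 4 + 8 + 16 + 32 + 128 + 256 + 512 + 1024 in binary, 11^1981 ≡ 11·11·7·11·7·7·11·7·11 ≡ 11 (mod 19).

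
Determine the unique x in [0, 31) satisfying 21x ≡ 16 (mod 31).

17

21⁻¹ ≡ 3 (mod 31) because 21·3 = 63 = 2·31 + 1.
Multiplying both sides by 3: x ≡ 3·16 = 48 ≡ 17 (mod 31).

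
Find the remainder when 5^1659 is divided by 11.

By repeated squaring mod 11: 5^1≡5, 5^2≡3, 5^4≡9, 5^8≡4, 5^16≡5, 5^32≡3, 5^64≡9, 5^128≡4, 5^256≡5, 5^512≡3, 5^1024≡9.
1659 = 1 + 2 + 8 + 16 + 32 + 64 + 512 + 1024, so 5^1659 ≡ 5·3·4·5·3·9·3·9 ≡ 9 (mod 11).

9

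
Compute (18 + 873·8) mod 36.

18

873·8 = 6984.
6984 mod 36 = 0 (since 194·36 = 6984).
(18 + 0) mod 36 = 18.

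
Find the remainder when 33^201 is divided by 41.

By repeated squaring mod 41: 33^1≡33, 33^2≡23, 33^4≡37, 33^8≡16, 33^16≡10, 33^32≡18, 33^64≡37, 33^128≡16.
201 = 1 + 8 + 64 + 128, so 33^201 ≡ 33·16·37·16 ≡ 33 (mod 41).

33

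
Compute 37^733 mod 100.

Successive squares of 37 mod 100: 37^1≡37, 37^2≡69, 37^4≡61, 37^8≡21, 37^16≡41, 37^32≡81, 37^64≡61, 37^128≡21, 37^256≡41, 37^512≡81.
733 = 1 + 4 + 8 + 16 + 64 + 128 + 512, so 37^733 ≡ 37·61·21·41·61·21·81 ≡ 97 (mod 100).

97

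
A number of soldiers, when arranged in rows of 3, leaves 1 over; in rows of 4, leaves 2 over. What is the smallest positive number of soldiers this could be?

Since 4·1 ≡ 1 (mod 3), take x = 2 + 4·((1−2)·1 mod 3) = 2 + 4·2 = 10.
Check: 10 mod 3 = 1, 10 mod 4 = 2.

10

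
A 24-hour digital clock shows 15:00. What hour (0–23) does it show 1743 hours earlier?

0

1743 − 72·24 = 15, so 1743 ≡ 15 (mod 24).
(15 − 15) mod 24 = 0.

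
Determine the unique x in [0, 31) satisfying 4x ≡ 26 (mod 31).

4⁻¹ ≡ 8 (mod 31) because 4·8 = 32 = 1·31 + 1.
So x ≡ 8·26 = 208 ≡ 22 (mod 31).
Check: 4·22 = 88 = 2·31 + 26.

22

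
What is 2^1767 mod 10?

8

Last digits of 2^n: 2, 4, 8, 6 (period 4).
1767 leaves remainder 3 on division by 4, so 2^1767 ends in 8.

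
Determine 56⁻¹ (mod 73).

30

56·30 = 1680 = 23·73 + 1, so 56⁻¹ ≡ 30 (mod 73).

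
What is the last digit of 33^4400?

Last digits of 3^n: 3, 9, 7, 1 (period 4).
4400 mod 4 = 0, so the last digit matches 3^4 = 1.

1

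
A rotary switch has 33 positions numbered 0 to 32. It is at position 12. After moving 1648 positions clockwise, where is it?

1648 mod 33 = 31 (since 49·33 = 1617).
(12 + 31) mod 33 = 10.

10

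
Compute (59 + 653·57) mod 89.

78

653·57 = 37221.
37221 − 418·89 = 19, so 37221 ≡ 19 (mod 89).
(59 + 19) mod 89 = 78.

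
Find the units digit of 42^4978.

Powers of 2 mod 10 repeat with period 4: 2, 4, 8, 6.
4978 mod 4 = 2, so the last digit matches 2^2 = 4.

4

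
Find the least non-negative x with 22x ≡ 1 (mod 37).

32

The inverse of 22 mod 37 is 32 (since 22·32 = 704 ≡ 1).
Multiplying both sides by 32: x ≡ 32·1 = 32 ≡ 32 (mod 37).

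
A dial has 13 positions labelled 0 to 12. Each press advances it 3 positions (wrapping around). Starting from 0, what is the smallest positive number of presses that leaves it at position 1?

3·9 = 27 = 2·13 + 1, so 3⁻¹ ≡ 9 (mod 13).

9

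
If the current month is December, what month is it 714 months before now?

June

714 mod 12 = 6 (since 59·12 = 708).
December − 6 months → June.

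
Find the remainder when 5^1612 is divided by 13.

1

Successive squares of 5 mod 13: 5^1≡5, 5^2≡12, 5^4≡1, 5^8≡1, 5^16≡1, 5^32≡1, 5^64≡1, 5^128≡1, 5^256≡1, 5^512≡1, 5^1024≡1.
Since 1612 = 4 + 8 + 64 + 512 + 1024 in binary, 5^1612 ≡ 1·1·1·1·1 ≡ 1 (mod 13).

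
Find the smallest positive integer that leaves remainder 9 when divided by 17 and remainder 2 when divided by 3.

26

x ≡ 2 (mod 3) gives x ∈ {2, 5, 8, 11, 14, 17, 20, 23, …}.
The first of these with x mod 17 = 9 is 26.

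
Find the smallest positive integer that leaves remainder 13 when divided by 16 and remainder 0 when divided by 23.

253

Since 23·7 ≡ 1 (mod 16), take x = 0 + 23·((13−0)·7 mod 16) = 0 + 23·11 = 253.
Check: 253 mod 16 = 13, 253 mod 23 = 0.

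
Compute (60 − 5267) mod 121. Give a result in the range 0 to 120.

Dividing 5267 by 121 gives quotient 43 and remainder 64.
(60 − 64) mod 121 = 117.

117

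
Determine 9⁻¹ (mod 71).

9·8 = 72 = 1·71 + 1, so 9⁻¹ ≡ 8 (mod 71).

8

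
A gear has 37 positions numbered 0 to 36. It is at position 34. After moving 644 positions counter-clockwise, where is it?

19

644 − 17·37 = 15, so 644 ≡ 15 (mod 37).
(34 − 15) mod 37 = 19.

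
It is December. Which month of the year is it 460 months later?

April

Dividing 460 by 12 gives quotient 38 and remainder 4.
December + 4 months → April.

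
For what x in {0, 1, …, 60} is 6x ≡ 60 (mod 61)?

10

The inverse of 6 mod 61 is 51 (since 6·51 = 306 ≡ 1).
So x ≡ 51·60 = 3060 ≡ 10 (mod 61).
Check: 6·10 = 60 = 0·61 + 60.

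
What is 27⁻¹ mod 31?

31 = 1·27 + 4
27 = 6·4 + 3
4 = 1·3 + 1
3 = 3·1 + 0
Back-substituting gives 27·23 ≡ 1 (mod 31).

23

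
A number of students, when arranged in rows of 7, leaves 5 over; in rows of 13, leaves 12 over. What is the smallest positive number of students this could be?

x ≡ 5 (mod 7) gives x ∈ {5, 12}.
The first of these with x mod 13 = 12 is 12.

12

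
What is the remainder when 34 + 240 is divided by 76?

240 mod 76 = 12 (since 3·76 = 228).
(34 + 12) mod 76 = 46.

46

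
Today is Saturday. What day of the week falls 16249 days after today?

Dividing 16249 by 7 gives quotient 2321 and remainder 2.
Saturday + 2 days → Monday.

Monday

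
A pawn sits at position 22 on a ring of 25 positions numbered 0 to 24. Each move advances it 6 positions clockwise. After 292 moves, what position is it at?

292·6 = 1752.
Dividing 1752 by 25 gives quotient 70 and remainder 2.
(22 + 2) mod 25 = 24.

24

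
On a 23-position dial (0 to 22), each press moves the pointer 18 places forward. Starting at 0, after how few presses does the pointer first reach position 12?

The inverse of 18 mod 23 is 9 (since 18·9 = 162 ≡ 1).
So x ≡ 9·12 = 108 ≡ 16 (mod 23).

16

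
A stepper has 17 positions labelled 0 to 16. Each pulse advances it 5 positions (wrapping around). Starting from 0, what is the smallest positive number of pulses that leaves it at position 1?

7

17 = 3·5 + 2
5 = 2·2 + 1
2 = 2·1 + 0
Back-substituting gives 5·7 ≡ 1 (mod 17).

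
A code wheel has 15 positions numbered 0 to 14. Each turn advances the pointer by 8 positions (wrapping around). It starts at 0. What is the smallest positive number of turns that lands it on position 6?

The inverse of 8 mod 15 is 2 (since 8·2 = 16 ≡ 1).
Multiplying both sides by 2: x ≡ 2·6 = 12 ≡ 12 (mod 15).
Check: 8·12 = 96 = 6·15 + 6.

12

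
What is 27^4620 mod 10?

Last digits of 7^n: 7, 9, 3, 1 (period 4).
4620 leaves remainder 0 on division by 4, so 27^4620 ends in 1.

1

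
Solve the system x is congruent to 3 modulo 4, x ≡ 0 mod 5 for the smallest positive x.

x ≡ 3 (mod 4) gives x ∈ {3, 7, 11, 15}.
The first of these with x mod 5 = 0 is 15.

15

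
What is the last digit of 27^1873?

Last digits of 7^n: 7, 9, 3, 1 (period 4).
1873 leaves remainder 1 on division by 4, so 27^1873 ends in 7.

7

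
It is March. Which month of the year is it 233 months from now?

233 mod 12 = 5 (since 19·12 = 228).
March + 5 months → August.

August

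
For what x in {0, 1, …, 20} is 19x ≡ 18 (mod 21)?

The inverse of 19 mod 21 is 10 (since 19·10 = 190 ≡ 1).
So x ≡ 10·18 = 180 ≡ 12 (mod 21).
Check: 19·12 = 228 = 10·21 + 18.

12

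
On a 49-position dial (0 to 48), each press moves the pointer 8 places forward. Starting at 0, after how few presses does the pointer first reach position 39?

The inverse of 8 mod 49 is 43 (since 8·43 = 344 ≡ 1).
Multiplying both sides by 43: x ≡ 43·39 = 1677 ≡ 11 (mod 49).
Check: 8·11 = 88 = 1·49 + 39.

11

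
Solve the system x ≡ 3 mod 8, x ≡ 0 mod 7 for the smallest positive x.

x ≡ 0 (mod 7) gives x ∈ {0, 7, 14, 21, 28, 35}.
The first of these with x mod 8 = 3 is 35.

35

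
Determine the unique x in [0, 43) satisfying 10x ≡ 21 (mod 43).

15

The inverse of 10 mod 43 is 13 (since 10·13 = 130 ≡ 1).
Multiplying both sides by 13: x ≡ 13·21 = 273 ≡ 15 (mod 43).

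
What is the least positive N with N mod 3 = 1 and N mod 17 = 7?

x ≡ 1 (mod 3) gives x ∈ {1, 4, 7}.
The first of these with x mod 17 = 7 is 7.

7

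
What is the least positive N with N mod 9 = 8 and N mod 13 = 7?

98

x ≡ 8 (mod 9) gives x ∈ {8, 17, 26, 35, 44, 53, 62, 71, …}.
The first of these with x mod 13 = 7 is 98.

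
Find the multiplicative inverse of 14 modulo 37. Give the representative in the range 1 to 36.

8

37 = 2·14 + 9
14 = 1·9 + 5
9 = 1·5 + 4
5 = 1·4 + 1
4 = 4·1 + 0
Back-substituting gives 14·8 ≡ 1 (mod 37).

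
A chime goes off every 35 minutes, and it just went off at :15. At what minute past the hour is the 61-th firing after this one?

50

61·35 = 2135.
2135 mod 60 = 35 (since 35·60 = 2100).
(15 + 35) mod 60 = 50.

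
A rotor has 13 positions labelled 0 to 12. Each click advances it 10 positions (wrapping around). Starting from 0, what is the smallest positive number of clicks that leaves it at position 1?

4

10·4 = 40 = 3·13 + 1, so 10⁻¹ ≡ 4 (mod 13).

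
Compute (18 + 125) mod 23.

5

125 mod 23 = 10 (since 5·23 = 115).
(18 + 10) mod 23 = 5.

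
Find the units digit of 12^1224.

6

Powers of 2 mod 10 repeat with period 4: 2, 4, 8, 6.
1224 mod 4 = 0, so the last digit matches 2^4 = 6.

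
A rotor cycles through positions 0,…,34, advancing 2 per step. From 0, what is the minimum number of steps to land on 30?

15

2⁻¹ ≡ 18 (mod 35) because 2·18 = 36 = 1·35 + 1.
Multiplying both sides by 18: x ≡ 18·30 = 540 ≡ 15 (mod 35).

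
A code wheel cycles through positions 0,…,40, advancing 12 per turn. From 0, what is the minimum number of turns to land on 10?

35

The inverse of 12 mod 41 is 24 (since 12·24 = 288 ≡ 1).
So x ≡ 24·10 = 240 ≡ 35 (mod 41).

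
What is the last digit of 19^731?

9

Last digits of 9^n: 9, 1 (period 2).
731 mod 2 = 1, so the last digit matches 9^1 = 9.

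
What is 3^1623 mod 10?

Last digits of 3^n: 3, 9, 7, 1 (period 4).
1623 leaves remainder 3 on division by 4, so 3^1623 ends in 7.

7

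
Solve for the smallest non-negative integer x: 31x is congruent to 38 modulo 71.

31

The inverse of 31 mod 71 is 55 (since 31·55 = 1705 ≡ 1).
Multiplying both sides by 55: x ≡ 55·38 = 2090 ≡ 31 (mod 71).
Check: 31·31 = 961 = 13·71 + 38.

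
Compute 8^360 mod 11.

1

Successive squares of 8 mod 11: 8^1≡8, 8^2≡9, 8^4≡4, 8^8≡5, 8^16≡3, 8^32≡9, 8^64≡4, 8^128≡5, 8^256≡3.
Since 360 = 8 + 32 + 64 + 256 in binary, 8^360 ≡ 5·9·4·3 ≡ 1 (mod 11).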